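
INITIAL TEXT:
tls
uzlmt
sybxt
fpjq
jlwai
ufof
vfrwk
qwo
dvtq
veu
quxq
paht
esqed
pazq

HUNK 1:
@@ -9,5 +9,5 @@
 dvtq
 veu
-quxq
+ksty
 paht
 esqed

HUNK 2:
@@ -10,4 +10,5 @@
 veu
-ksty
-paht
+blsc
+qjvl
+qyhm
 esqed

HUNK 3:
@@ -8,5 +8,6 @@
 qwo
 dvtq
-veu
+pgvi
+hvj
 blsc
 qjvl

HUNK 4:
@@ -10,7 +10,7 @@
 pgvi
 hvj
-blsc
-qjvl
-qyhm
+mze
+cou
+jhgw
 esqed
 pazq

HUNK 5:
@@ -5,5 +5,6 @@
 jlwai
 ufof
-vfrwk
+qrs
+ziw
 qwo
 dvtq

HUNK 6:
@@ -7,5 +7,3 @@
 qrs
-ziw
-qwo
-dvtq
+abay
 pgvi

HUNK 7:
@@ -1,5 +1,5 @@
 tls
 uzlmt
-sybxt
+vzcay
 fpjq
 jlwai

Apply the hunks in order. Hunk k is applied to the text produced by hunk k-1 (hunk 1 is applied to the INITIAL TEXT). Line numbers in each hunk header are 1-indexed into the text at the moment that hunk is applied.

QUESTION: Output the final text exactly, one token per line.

Hunk 1: at line 9 remove [quxq] add [ksty] -> 14 lines: tls uzlmt sybxt fpjq jlwai ufof vfrwk qwo dvtq veu ksty paht esqed pazq
Hunk 2: at line 10 remove [ksty,paht] add [blsc,qjvl,qyhm] -> 15 lines: tls uzlmt sybxt fpjq jlwai ufof vfrwk qwo dvtq veu blsc qjvl qyhm esqed pazq
Hunk 3: at line 8 remove [veu] add [pgvi,hvj] -> 16 lines: tls uzlmt sybxt fpjq jlwai ufof vfrwk qwo dvtq pgvi hvj blsc qjvl qyhm esqed pazq
Hunk 4: at line 10 remove [blsc,qjvl,qyhm] add [mze,cou,jhgw] -> 16 lines: tls uzlmt sybxt fpjq jlwai ufof vfrwk qwo dvtq pgvi hvj mze cou jhgw esqed pazq
Hunk 5: at line 5 remove [vfrwk] add [qrs,ziw] -> 17 lines: tls uzlmt sybxt fpjq jlwai ufof qrs ziw qwo dvtq pgvi hvj mze cou jhgw esqed pazq
Hunk 6: at line 7 remove [ziw,qwo,dvtq] add [abay] -> 15 lines: tls uzlmt sybxt fpjq jlwai ufof qrs abay pgvi hvj mze cou jhgw esqed pazq
Hunk 7: at line 1 remove [sybxt] add [vzcay] -> 15 lines: tls uzlmt vzcay fpjq jlwai ufof qrs abay pgvi hvj mze cou jhgw esqed pazq

Answer: tls
uzlmt
vzcay
fpjq
jlwai
ufof
qrs
abay
pgvi
hvj
mze
cou
jhgw
esqed
pazq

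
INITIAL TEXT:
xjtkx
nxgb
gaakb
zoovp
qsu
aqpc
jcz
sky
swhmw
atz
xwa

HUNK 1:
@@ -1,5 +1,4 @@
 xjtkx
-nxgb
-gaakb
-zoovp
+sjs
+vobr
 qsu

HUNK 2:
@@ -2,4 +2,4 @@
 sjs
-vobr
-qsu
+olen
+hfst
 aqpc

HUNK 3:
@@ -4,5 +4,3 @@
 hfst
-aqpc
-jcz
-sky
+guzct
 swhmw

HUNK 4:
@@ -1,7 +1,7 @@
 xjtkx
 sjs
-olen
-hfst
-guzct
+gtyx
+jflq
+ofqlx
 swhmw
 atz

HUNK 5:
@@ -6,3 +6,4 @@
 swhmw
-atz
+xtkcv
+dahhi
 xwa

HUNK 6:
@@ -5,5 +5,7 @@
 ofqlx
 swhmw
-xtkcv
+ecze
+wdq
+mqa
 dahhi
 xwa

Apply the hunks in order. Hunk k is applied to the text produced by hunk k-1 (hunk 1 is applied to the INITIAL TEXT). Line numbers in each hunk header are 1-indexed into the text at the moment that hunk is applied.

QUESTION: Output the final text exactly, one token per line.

Answer: xjtkx
sjs
gtyx
jflq
ofqlx
swhmw
ecze
wdq
mqa
dahhi
xwa

Derivation:
Hunk 1: at line 1 remove [nxgb,gaakb,zoovp] add [sjs,vobr] -> 10 lines: xjtkx sjs vobr qsu aqpc jcz sky swhmw atz xwa
Hunk 2: at line 2 remove [vobr,qsu] add [olen,hfst] -> 10 lines: xjtkx sjs olen hfst aqpc jcz sky swhmw atz xwa
Hunk 3: at line 4 remove [aqpc,jcz,sky] add [guzct] -> 8 lines: xjtkx sjs olen hfst guzct swhmw atz xwa
Hunk 4: at line 1 remove [olen,hfst,guzct] add [gtyx,jflq,ofqlx] -> 8 lines: xjtkx sjs gtyx jflq ofqlx swhmw atz xwa
Hunk 5: at line 6 remove [atz] add [xtkcv,dahhi] -> 9 lines: xjtkx sjs gtyx jflq ofqlx swhmw xtkcv dahhi xwa
Hunk 6: at line 5 remove [xtkcv] add [ecze,wdq,mqa] -> 11 lines: xjtkx sjs gtyx jflq ofqlx swhmw ecze wdq mqa dahhi xwa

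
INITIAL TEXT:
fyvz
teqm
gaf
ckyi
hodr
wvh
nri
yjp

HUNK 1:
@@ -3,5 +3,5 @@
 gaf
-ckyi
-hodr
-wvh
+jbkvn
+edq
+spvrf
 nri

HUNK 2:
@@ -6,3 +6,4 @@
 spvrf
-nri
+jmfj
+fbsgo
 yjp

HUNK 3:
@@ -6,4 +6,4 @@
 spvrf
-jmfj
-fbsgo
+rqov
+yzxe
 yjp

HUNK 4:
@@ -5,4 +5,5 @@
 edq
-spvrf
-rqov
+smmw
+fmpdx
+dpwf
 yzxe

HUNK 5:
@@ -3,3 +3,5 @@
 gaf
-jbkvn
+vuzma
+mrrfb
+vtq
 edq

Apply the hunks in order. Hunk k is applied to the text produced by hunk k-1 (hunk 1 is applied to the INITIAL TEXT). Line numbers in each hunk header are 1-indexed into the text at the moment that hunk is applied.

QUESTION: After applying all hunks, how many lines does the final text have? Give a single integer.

Answer: 12

Derivation:
Hunk 1: at line 3 remove [ckyi,hodr,wvh] add [jbkvn,edq,spvrf] -> 8 lines: fyvz teqm gaf jbkvn edq spvrf nri yjp
Hunk 2: at line 6 remove [nri] add [jmfj,fbsgo] -> 9 lines: fyvz teqm gaf jbkvn edq spvrf jmfj fbsgo yjp
Hunk 3: at line 6 remove [jmfj,fbsgo] add [rqov,yzxe] -> 9 lines: fyvz teqm gaf jbkvn edq spvrf rqov yzxe yjp
Hunk 4: at line 5 remove [spvrf,rqov] add [smmw,fmpdx,dpwf] -> 10 lines: fyvz teqm gaf jbkvn edq smmw fmpdx dpwf yzxe yjp
Hunk 5: at line 3 remove [jbkvn] add [vuzma,mrrfb,vtq] -> 12 lines: fyvz teqm gaf vuzma mrrfb vtq edq smmw fmpdx dpwf yzxe yjp
Final line count: 12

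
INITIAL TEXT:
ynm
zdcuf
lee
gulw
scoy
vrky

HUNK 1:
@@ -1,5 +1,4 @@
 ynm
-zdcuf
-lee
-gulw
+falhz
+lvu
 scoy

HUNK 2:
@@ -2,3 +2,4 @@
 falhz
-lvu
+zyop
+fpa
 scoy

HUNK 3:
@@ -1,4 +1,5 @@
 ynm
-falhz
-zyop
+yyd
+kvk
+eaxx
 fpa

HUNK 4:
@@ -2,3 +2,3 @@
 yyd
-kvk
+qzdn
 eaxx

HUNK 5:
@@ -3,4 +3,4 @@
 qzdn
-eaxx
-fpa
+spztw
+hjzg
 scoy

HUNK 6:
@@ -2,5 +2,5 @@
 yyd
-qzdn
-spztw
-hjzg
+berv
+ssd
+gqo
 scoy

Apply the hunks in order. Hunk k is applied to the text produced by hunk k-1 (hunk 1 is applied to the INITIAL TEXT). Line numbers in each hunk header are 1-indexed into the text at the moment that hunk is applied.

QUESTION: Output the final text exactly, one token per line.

Hunk 1: at line 1 remove [zdcuf,lee,gulw] add [falhz,lvu] -> 5 lines: ynm falhz lvu scoy vrky
Hunk 2: at line 2 remove [lvu] add [zyop,fpa] -> 6 lines: ynm falhz zyop fpa scoy vrky
Hunk 3: at line 1 remove [falhz,zyop] add [yyd,kvk,eaxx] -> 7 lines: ynm yyd kvk eaxx fpa scoy vrky
Hunk 4: at line 2 remove [kvk] add [qzdn] -> 7 lines: ynm yyd qzdn eaxx fpa scoy vrky
Hunk 5: at line 3 remove [eaxx,fpa] add [spztw,hjzg] -> 7 lines: ynm yyd qzdn spztw hjzg scoy vrky
Hunk 6: at line 2 remove [qzdn,spztw,hjzg] add [berv,ssd,gqo] -> 7 lines: ynm yyd berv ssd gqo scoy vrky

Answer: ynm
yyd
berv
ssd
gqo
scoy
vrky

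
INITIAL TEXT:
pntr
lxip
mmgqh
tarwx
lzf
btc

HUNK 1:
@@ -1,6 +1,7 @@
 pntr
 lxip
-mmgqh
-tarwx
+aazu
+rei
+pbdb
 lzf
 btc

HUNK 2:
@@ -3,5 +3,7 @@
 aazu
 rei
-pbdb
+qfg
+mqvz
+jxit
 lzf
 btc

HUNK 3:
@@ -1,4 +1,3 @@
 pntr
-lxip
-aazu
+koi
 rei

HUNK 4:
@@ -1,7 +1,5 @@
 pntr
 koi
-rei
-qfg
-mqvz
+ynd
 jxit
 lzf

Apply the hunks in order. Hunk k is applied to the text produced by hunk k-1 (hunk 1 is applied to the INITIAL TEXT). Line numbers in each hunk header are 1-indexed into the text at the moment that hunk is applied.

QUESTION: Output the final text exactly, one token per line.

Answer: pntr
koi
ynd
jxit
lzf
btc

Derivation:
Hunk 1: at line 1 remove [mmgqh,tarwx] add [aazu,rei,pbdb] -> 7 lines: pntr lxip aazu rei pbdb lzf btc
Hunk 2: at line 3 remove [pbdb] add [qfg,mqvz,jxit] -> 9 lines: pntr lxip aazu rei qfg mqvz jxit lzf btc
Hunk 3: at line 1 remove [lxip,aazu] add [koi] -> 8 lines: pntr koi rei qfg mqvz jxit lzf btc
Hunk 4: at line 1 remove [rei,qfg,mqvz] add [ynd] -> 6 lines: pntr koi ynd jxit lzf btc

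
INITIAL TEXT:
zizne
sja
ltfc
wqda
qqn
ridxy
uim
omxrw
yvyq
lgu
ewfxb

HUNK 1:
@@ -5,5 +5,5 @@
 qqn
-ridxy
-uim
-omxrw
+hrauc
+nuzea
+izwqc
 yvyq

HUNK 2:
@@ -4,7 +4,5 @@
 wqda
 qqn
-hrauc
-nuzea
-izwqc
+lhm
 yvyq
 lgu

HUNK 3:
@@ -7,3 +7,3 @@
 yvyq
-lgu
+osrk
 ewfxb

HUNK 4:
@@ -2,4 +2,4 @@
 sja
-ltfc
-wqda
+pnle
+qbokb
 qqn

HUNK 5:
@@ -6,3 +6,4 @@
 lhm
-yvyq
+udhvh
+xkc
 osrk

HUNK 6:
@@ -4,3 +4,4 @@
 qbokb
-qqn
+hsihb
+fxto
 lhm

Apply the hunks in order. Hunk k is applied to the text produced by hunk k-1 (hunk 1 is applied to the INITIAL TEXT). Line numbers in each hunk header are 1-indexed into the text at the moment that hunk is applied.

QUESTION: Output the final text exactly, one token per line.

Answer: zizne
sja
pnle
qbokb
hsihb
fxto
lhm
udhvh
xkc
osrk
ewfxb

Derivation:
Hunk 1: at line 5 remove [ridxy,uim,omxrw] add [hrauc,nuzea,izwqc] -> 11 lines: zizne sja ltfc wqda qqn hrauc nuzea izwqc yvyq lgu ewfxb
Hunk 2: at line 4 remove [hrauc,nuzea,izwqc] add [lhm] -> 9 lines: zizne sja ltfc wqda qqn lhm yvyq lgu ewfxb
Hunk 3: at line 7 remove [lgu] add [osrk] -> 9 lines: zizne sja ltfc wqda qqn lhm yvyq osrk ewfxb
Hunk 4: at line 2 remove [ltfc,wqda] add [pnle,qbokb] -> 9 lines: zizne sja pnle qbokb qqn lhm yvyq osrk ewfxb
Hunk 5: at line 6 remove [yvyq] add [udhvh,xkc] -> 10 lines: zizne sja pnle qbokb qqn lhm udhvh xkc osrk ewfxb
Hunk 6: at line 4 remove [qqn] add [hsihb,fxto] -> 11 lines: zizne sja pnle qbokb hsihb fxto lhm udhvh xkc osrk ewfxb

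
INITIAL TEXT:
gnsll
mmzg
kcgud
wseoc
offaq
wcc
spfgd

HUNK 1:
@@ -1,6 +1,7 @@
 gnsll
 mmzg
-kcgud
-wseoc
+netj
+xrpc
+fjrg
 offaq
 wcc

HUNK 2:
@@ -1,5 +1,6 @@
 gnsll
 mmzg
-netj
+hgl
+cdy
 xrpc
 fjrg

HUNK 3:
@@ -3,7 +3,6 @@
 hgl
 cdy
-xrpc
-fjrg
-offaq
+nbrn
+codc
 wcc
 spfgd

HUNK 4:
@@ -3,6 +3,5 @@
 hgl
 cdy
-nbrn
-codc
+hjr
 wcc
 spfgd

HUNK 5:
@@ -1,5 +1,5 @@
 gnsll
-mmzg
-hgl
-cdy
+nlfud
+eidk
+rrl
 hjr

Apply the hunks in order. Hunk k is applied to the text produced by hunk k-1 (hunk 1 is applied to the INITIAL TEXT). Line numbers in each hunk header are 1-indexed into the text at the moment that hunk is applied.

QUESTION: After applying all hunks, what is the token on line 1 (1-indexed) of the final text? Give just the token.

Answer: gnsll

Derivation:
Hunk 1: at line 1 remove [kcgud,wseoc] add [netj,xrpc,fjrg] -> 8 lines: gnsll mmzg netj xrpc fjrg offaq wcc spfgd
Hunk 2: at line 1 remove [netj] add [hgl,cdy] -> 9 lines: gnsll mmzg hgl cdy xrpc fjrg offaq wcc spfgd
Hunk 3: at line 3 remove [xrpc,fjrg,offaq] add [nbrn,codc] -> 8 lines: gnsll mmzg hgl cdy nbrn codc wcc spfgd
Hunk 4: at line 3 remove [nbrn,codc] add [hjr] -> 7 lines: gnsll mmzg hgl cdy hjr wcc spfgd
Hunk 5: at line 1 remove [mmzg,hgl,cdy] add [nlfud,eidk,rrl] -> 7 lines: gnsll nlfud eidk rrl hjr wcc spfgd
Final line 1: gnsll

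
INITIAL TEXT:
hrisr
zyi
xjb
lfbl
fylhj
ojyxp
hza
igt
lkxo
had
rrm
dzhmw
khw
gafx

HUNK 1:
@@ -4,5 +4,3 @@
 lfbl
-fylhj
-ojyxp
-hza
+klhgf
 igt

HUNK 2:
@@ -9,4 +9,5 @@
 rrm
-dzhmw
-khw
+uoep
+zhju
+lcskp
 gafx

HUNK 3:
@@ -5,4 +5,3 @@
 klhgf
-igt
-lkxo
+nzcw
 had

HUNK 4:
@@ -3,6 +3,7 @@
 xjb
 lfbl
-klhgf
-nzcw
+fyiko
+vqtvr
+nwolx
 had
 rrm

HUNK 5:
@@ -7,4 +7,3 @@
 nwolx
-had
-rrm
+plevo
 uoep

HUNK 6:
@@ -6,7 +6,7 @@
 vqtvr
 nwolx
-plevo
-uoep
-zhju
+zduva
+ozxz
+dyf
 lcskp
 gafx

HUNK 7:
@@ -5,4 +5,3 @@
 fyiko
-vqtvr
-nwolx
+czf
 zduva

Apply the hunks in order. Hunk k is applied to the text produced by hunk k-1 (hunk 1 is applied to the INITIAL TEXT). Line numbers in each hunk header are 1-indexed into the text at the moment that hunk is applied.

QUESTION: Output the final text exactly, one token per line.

Hunk 1: at line 4 remove [fylhj,ojyxp,hza] add [klhgf] -> 12 lines: hrisr zyi xjb lfbl klhgf igt lkxo had rrm dzhmw khw gafx
Hunk 2: at line 9 remove [dzhmw,khw] add [uoep,zhju,lcskp] -> 13 lines: hrisr zyi xjb lfbl klhgf igt lkxo had rrm uoep zhju lcskp gafx
Hunk 3: at line 5 remove [igt,lkxo] add [nzcw] -> 12 lines: hrisr zyi xjb lfbl klhgf nzcw had rrm uoep zhju lcskp gafx
Hunk 4: at line 3 remove [klhgf,nzcw] add [fyiko,vqtvr,nwolx] -> 13 lines: hrisr zyi xjb lfbl fyiko vqtvr nwolx had rrm uoep zhju lcskp gafx
Hunk 5: at line 7 remove [had,rrm] add [plevo] -> 12 lines: hrisr zyi xjb lfbl fyiko vqtvr nwolx plevo uoep zhju lcskp gafx
Hunk 6: at line 6 remove [plevo,uoep,zhju] add [zduva,ozxz,dyf] -> 12 lines: hrisr zyi xjb lfbl fyiko vqtvr nwolx zduva ozxz dyf lcskp gafx
Hunk 7: at line 5 remove [vqtvr,nwolx] add [czf] -> 11 lines: hrisr zyi xjb lfbl fyiko czf zduva ozxz dyf lcskp gafx

Answer: hrisr
zyi
xjb
lfbl
fyiko
czf
zduva
ozxz
dyf
lcskp
gafx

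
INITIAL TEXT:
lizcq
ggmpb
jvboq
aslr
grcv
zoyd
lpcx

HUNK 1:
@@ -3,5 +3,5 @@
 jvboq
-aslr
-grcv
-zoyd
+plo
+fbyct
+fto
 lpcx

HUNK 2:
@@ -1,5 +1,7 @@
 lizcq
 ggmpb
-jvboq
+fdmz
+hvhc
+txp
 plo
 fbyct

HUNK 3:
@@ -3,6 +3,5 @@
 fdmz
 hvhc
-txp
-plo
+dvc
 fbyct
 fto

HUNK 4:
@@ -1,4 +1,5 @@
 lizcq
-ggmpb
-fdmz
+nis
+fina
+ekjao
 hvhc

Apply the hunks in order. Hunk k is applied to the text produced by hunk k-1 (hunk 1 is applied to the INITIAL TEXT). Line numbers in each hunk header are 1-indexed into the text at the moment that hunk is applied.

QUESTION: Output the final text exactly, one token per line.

Hunk 1: at line 3 remove [aslr,grcv,zoyd] add [plo,fbyct,fto] -> 7 lines: lizcq ggmpb jvboq plo fbyct fto lpcx
Hunk 2: at line 1 remove [jvboq] add [fdmz,hvhc,txp] -> 9 lines: lizcq ggmpb fdmz hvhc txp plo fbyct fto lpcx
Hunk 3: at line 3 remove [txp,plo] add [dvc] -> 8 lines: lizcq ggmpb fdmz hvhc dvc fbyct fto lpcx
Hunk 4: at line 1 remove [ggmpb,fdmz] add [nis,fina,ekjao] -> 9 lines: lizcq nis fina ekjao hvhc dvc fbyct fto lpcx

Answer: lizcq
nis
fina
ekjao
hvhc
dvc
fbyct
fto
lpcx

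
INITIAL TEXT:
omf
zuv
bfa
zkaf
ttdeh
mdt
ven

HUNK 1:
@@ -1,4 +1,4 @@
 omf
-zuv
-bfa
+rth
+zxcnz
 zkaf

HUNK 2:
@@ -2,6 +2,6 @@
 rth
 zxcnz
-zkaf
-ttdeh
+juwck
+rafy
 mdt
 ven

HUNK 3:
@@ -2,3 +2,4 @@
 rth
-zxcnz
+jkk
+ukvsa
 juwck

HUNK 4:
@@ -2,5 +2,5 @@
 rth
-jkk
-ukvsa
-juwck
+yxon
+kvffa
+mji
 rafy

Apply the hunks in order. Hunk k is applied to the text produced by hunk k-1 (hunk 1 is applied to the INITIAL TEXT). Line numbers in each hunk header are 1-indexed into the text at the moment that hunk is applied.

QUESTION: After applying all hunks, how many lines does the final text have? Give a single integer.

Answer: 8

Derivation:
Hunk 1: at line 1 remove [zuv,bfa] add [rth,zxcnz] -> 7 lines: omf rth zxcnz zkaf ttdeh mdt ven
Hunk 2: at line 2 remove [zkaf,ttdeh] add [juwck,rafy] -> 7 lines: omf rth zxcnz juwck rafy mdt ven
Hunk 3: at line 2 remove [zxcnz] add [jkk,ukvsa] -> 8 lines: omf rth jkk ukvsa juwck rafy mdt ven
Hunk 4: at line 2 remove [jkk,ukvsa,juwck] add [yxon,kvffa,mji] -> 8 lines: omf rth yxon kvffa mji rafy mdt ven
Final line count: 8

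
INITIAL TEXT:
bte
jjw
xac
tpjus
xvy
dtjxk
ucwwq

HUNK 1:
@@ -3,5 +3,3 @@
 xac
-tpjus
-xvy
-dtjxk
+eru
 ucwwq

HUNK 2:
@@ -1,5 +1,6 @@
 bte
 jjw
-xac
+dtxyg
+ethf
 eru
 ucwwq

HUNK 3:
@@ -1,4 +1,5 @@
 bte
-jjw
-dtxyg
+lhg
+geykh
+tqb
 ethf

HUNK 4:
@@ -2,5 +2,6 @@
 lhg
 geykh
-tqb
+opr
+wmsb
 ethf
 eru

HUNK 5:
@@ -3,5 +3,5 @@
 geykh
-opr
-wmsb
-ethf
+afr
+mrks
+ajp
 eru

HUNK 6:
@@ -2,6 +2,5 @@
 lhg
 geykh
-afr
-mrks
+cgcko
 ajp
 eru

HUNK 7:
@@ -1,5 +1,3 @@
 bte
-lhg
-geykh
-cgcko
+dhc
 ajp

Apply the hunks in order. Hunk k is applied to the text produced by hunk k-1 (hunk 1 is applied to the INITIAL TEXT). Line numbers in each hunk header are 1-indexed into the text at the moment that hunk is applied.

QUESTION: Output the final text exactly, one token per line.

Answer: bte
dhc
ajp
eru
ucwwq

Derivation:
Hunk 1: at line 3 remove [tpjus,xvy,dtjxk] add [eru] -> 5 lines: bte jjw xac eru ucwwq
Hunk 2: at line 1 remove [xac] add [dtxyg,ethf] -> 6 lines: bte jjw dtxyg ethf eru ucwwq
Hunk 3: at line 1 remove [jjw,dtxyg] add [lhg,geykh,tqb] -> 7 lines: bte lhg geykh tqb ethf eru ucwwq
Hunk 4: at line 2 remove [tqb] add [opr,wmsb] -> 8 lines: bte lhg geykh opr wmsb ethf eru ucwwq
Hunk 5: at line 3 remove [opr,wmsb,ethf] add [afr,mrks,ajp] -> 8 lines: bte lhg geykh afr mrks ajp eru ucwwq
Hunk 6: at line 2 remove [afr,mrks] add [cgcko] -> 7 lines: bte lhg geykh cgcko ajp eru ucwwq
Hunk 7: at line 1 remove [lhg,geykh,cgcko] add [dhc] -> 5 lines: bte dhc ajp eru ucwwq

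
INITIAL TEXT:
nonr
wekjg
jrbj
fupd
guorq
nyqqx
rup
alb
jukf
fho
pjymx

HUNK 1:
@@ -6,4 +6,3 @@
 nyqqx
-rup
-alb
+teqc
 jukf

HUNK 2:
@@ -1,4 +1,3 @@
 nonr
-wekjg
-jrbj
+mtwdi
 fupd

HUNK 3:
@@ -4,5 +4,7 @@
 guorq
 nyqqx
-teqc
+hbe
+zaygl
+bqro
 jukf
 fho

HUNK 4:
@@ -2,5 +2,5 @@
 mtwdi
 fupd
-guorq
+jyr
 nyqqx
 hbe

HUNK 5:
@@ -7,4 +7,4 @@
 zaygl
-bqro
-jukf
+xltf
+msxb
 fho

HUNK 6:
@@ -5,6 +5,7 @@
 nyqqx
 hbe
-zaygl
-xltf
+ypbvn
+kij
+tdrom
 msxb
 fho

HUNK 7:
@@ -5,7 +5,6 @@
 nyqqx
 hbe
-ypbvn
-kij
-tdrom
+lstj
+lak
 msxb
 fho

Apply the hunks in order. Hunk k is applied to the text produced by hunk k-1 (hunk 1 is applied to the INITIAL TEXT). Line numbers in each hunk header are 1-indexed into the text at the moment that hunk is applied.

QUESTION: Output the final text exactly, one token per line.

Hunk 1: at line 6 remove [rup,alb] add [teqc] -> 10 lines: nonr wekjg jrbj fupd guorq nyqqx teqc jukf fho pjymx
Hunk 2: at line 1 remove [wekjg,jrbj] add [mtwdi] -> 9 lines: nonr mtwdi fupd guorq nyqqx teqc jukf fho pjymx
Hunk 3: at line 4 remove [teqc] add [hbe,zaygl,bqro] -> 11 lines: nonr mtwdi fupd guorq nyqqx hbe zaygl bqro jukf fho pjymx
Hunk 4: at line 2 remove [guorq] add [jyr] -> 11 lines: nonr mtwdi fupd jyr nyqqx hbe zaygl bqro jukf fho pjymx
Hunk 5: at line 7 remove [bqro,jukf] add [xltf,msxb] -> 11 lines: nonr mtwdi fupd jyr nyqqx hbe zaygl xltf msxb fho pjymx
Hunk 6: at line 5 remove [zaygl,xltf] add [ypbvn,kij,tdrom] -> 12 lines: nonr mtwdi fupd jyr nyqqx hbe ypbvn kij tdrom msxb fho pjymx
Hunk 7: at line 5 remove [ypbvn,kij,tdrom] add [lstj,lak] -> 11 lines: nonr mtwdi fupd jyr nyqqx hbe lstj lak msxb fho pjymx

Answer: nonr
mtwdi
fupd
jyr
nyqqx
hbe
lstj
lak
msxb
fho
pjymx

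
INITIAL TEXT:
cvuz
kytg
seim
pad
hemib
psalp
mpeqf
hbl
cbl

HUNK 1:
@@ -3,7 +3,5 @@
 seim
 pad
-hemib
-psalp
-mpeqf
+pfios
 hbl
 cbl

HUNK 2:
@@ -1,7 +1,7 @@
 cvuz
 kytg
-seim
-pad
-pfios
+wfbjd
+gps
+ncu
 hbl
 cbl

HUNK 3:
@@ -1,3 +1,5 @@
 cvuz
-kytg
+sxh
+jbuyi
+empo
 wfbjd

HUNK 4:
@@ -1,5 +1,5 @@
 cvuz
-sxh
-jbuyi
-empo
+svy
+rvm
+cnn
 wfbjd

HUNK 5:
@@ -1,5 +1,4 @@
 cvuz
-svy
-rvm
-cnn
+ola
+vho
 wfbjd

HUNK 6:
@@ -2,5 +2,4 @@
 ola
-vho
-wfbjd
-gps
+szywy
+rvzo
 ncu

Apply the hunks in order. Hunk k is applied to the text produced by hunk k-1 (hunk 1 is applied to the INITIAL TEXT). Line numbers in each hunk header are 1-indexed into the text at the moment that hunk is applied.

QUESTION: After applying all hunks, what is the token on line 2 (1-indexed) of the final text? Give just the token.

Answer: ola

Derivation:
Hunk 1: at line 3 remove [hemib,psalp,mpeqf] add [pfios] -> 7 lines: cvuz kytg seim pad pfios hbl cbl
Hunk 2: at line 1 remove [seim,pad,pfios] add [wfbjd,gps,ncu] -> 7 lines: cvuz kytg wfbjd gps ncu hbl cbl
Hunk 3: at line 1 remove [kytg] add [sxh,jbuyi,empo] -> 9 lines: cvuz sxh jbuyi empo wfbjd gps ncu hbl cbl
Hunk 4: at line 1 remove [sxh,jbuyi,empo] add [svy,rvm,cnn] -> 9 lines: cvuz svy rvm cnn wfbjd gps ncu hbl cbl
Hunk 5: at line 1 remove [svy,rvm,cnn] add [ola,vho] -> 8 lines: cvuz ola vho wfbjd gps ncu hbl cbl
Hunk 6: at line 2 remove [vho,wfbjd,gps] add [szywy,rvzo] -> 7 lines: cvuz ola szywy rvzo ncu hbl cbl
Final line 2: ola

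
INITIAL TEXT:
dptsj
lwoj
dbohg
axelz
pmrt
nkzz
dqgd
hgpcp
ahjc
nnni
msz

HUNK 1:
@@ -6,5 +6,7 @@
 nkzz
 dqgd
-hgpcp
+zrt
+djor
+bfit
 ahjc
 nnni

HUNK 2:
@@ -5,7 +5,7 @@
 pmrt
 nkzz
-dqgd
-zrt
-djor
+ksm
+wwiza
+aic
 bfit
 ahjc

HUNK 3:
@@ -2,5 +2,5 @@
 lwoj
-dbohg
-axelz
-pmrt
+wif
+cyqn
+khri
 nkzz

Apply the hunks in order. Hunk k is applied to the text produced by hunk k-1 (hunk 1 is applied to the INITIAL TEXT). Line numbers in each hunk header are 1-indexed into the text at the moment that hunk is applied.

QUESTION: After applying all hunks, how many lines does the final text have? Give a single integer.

Hunk 1: at line 6 remove [hgpcp] add [zrt,djor,bfit] -> 13 lines: dptsj lwoj dbohg axelz pmrt nkzz dqgd zrt djor bfit ahjc nnni msz
Hunk 2: at line 5 remove [dqgd,zrt,djor] add [ksm,wwiza,aic] -> 13 lines: dptsj lwoj dbohg axelz pmrt nkzz ksm wwiza aic bfit ahjc nnni msz
Hunk 3: at line 2 remove [dbohg,axelz,pmrt] add [wif,cyqn,khri] -> 13 lines: dptsj lwoj wif cyqn khri nkzz ksm wwiza aic bfit ahjc nnni msz
Final line count: 13

Answer: 13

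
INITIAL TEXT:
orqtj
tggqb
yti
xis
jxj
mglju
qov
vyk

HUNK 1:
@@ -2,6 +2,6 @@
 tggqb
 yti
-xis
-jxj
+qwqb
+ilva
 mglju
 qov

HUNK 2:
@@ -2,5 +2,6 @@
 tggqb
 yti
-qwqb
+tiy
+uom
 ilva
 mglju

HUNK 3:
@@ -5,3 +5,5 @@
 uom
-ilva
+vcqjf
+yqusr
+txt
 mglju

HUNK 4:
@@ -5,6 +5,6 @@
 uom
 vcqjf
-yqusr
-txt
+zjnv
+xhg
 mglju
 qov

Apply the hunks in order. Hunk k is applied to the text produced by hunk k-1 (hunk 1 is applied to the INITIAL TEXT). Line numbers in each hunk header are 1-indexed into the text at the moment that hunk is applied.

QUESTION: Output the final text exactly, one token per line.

Answer: orqtj
tggqb
yti
tiy
uom
vcqjf
zjnv
xhg
mglju
qov
vyk

Derivation:
Hunk 1: at line 2 remove [xis,jxj] add [qwqb,ilva] -> 8 lines: orqtj tggqb yti qwqb ilva mglju qov vyk
Hunk 2: at line 2 remove [qwqb] add [tiy,uom] -> 9 lines: orqtj tggqb yti tiy uom ilva mglju qov vyk
Hunk 3: at line 5 remove [ilva] add [vcqjf,yqusr,txt] -> 11 lines: orqtj tggqb yti tiy uom vcqjf yqusr txt mglju qov vyk
Hunk 4: at line 5 remove [yqusr,txt] add [zjnv,xhg] -> 11 lines: orqtj tggqb yti tiy uom vcqjf zjnv xhg mglju qov vyk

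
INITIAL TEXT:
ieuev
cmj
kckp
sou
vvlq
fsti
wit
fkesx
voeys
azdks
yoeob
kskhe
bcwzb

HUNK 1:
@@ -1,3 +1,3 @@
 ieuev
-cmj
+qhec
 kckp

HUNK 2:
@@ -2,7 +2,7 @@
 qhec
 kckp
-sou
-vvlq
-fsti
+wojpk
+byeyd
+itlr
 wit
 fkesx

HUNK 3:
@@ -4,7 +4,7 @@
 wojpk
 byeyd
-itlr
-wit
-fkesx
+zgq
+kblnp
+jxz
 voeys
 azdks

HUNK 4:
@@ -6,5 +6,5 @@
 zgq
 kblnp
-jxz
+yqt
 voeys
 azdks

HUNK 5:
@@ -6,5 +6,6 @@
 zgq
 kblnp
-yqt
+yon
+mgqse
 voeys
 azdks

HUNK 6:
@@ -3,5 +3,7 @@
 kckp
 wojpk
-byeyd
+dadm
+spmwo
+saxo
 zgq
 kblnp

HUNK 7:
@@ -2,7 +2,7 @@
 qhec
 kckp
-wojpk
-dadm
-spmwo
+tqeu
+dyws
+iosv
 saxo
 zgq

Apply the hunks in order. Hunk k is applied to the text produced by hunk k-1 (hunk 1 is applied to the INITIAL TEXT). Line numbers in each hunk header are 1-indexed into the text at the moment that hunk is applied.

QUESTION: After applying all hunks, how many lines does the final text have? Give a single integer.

Answer: 16

Derivation:
Hunk 1: at line 1 remove [cmj] add [qhec] -> 13 lines: ieuev qhec kckp sou vvlq fsti wit fkesx voeys azdks yoeob kskhe bcwzb
Hunk 2: at line 2 remove [sou,vvlq,fsti] add [wojpk,byeyd,itlr] -> 13 lines: ieuev qhec kckp wojpk byeyd itlr wit fkesx voeys azdks yoeob kskhe bcwzb
Hunk 3: at line 4 remove [itlr,wit,fkesx] add [zgq,kblnp,jxz] -> 13 lines: ieuev qhec kckp wojpk byeyd zgq kblnp jxz voeys azdks yoeob kskhe bcwzb
Hunk 4: at line 6 remove [jxz] add [yqt] -> 13 lines: ieuev qhec kckp wojpk byeyd zgq kblnp yqt voeys azdks yoeob kskhe bcwzb
Hunk 5: at line 6 remove [yqt] add [yon,mgqse] -> 14 lines: ieuev qhec kckp wojpk byeyd zgq kblnp yon mgqse voeys azdks yoeob kskhe bcwzb
Hunk 6: at line 3 remove [byeyd] add [dadm,spmwo,saxo] -> 16 lines: ieuev qhec kckp wojpk dadm spmwo saxo zgq kblnp yon mgqse voeys azdks yoeob kskhe bcwzb
Hunk 7: at line 2 remove [wojpk,dadm,spmwo] add [tqeu,dyws,iosv] -> 16 lines: ieuev qhec kckp tqeu dyws iosv saxo zgq kblnp yon mgqse voeys azdks yoeob kskhe bcwzb
Final line count: 16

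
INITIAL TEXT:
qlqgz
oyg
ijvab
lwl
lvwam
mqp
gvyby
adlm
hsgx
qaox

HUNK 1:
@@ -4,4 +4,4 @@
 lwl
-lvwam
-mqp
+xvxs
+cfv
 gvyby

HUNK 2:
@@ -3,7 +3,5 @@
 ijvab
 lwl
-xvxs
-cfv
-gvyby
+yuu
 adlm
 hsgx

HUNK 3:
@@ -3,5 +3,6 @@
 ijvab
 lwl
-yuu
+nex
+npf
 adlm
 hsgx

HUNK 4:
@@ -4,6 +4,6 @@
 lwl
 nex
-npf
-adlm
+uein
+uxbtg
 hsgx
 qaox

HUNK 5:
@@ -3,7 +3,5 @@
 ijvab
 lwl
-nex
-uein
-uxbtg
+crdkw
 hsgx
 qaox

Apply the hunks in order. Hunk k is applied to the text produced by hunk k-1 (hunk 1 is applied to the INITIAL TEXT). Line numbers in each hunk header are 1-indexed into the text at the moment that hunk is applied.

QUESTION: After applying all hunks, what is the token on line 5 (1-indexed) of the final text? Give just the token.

Answer: crdkw

Derivation:
Hunk 1: at line 4 remove [lvwam,mqp] add [xvxs,cfv] -> 10 lines: qlqgz oyg ijvab lwl xvxs cfv gvyby adlm hsgx qaox
Hunk 2: at line 3 remove [xvxs,cfv,gvyby] add [yuu] -> 8 lines: qlqgz oyg ijvab lwl yuu adlm hsgx qaox
Hunk 3: at line 3 remove [yuu] add [nex,npf] -> 9 lines: qlqgz oyg ijvab lwl nex npf adlm hsgx qaox
Hunk 4: at line 4 remove [npf,adlm] add [uein,uxbtg] -> 9 lines: qlqgz oyg ijvab lwl nex uein uxbtg hsgx qaox
Hunk 5: at line 3 remove [nex,uein,uxbtg] add [crdkw] -> 7 lines: qlqgz oyg ijvab lwl crdkw hsgx qaox
Final line 5: crdkw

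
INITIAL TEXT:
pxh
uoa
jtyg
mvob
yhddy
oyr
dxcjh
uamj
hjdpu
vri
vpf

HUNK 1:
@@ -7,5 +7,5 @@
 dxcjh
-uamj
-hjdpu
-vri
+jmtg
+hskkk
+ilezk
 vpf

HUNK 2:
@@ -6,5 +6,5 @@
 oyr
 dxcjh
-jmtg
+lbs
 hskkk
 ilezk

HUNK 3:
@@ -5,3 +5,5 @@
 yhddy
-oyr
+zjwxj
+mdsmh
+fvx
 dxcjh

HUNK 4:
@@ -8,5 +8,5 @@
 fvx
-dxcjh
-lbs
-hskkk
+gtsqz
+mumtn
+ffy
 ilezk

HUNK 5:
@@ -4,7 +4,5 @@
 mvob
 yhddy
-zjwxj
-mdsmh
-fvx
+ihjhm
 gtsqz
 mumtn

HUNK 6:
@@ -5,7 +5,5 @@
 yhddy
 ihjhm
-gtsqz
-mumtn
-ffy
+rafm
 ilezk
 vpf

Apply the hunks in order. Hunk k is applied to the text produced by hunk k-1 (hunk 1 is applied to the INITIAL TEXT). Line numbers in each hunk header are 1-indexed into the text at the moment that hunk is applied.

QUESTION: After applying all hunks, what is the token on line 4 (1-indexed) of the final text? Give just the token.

Answer: mvob

Derivation:
Hunk 1: at line 7 remove [uamj,hjdpu,vri] add [jmtg,hskkk,ilezk] -> 11 lines: pxh uoa jtyg mvob yhddy oyr dxcjh jmtg hskkk ilezk vpf
Hunk 2: at line 6 remove [jmtg] add [lbs] -> 11 lines: pxh uoa jtyg mvob yhddy oyr dxcjh lbs hskkk ilezk vpf
Hunk 3: at line 5 remove [oyr] add [zjwxj,mdsmh,fvx] -> 13 lines: pxh uoa jtyg mvob yhddy zjwxj mdsmh fvx dxcjh lbs hskkk ilezk vpf
Hunk 4: at line 8 remove [dxcjh,lbs,hskkk] add [gtsqz,mumtn,ffy] -> 13 lines: pxh uoa jtyg mvob yhddy zjwxj mdsmh fvx gtsqz mumtn ffy ilezk vpf
Hunk 5: at line 4 remove [zjwxj,mdsmh,fvx] add [ihjhm] -> 11 lines: pxh uoa jtyg mvob yhddy ihjhm gtsqz mumtn ffy ilezk vpf
Hunk 6: at line 5 remove [gtsqz,mumtn,ffy] add [rafm] -> 9 lines: pxh uoa jtyg mvob yhddy ihjhm rafm ilezk vpf
Final line 4: mvob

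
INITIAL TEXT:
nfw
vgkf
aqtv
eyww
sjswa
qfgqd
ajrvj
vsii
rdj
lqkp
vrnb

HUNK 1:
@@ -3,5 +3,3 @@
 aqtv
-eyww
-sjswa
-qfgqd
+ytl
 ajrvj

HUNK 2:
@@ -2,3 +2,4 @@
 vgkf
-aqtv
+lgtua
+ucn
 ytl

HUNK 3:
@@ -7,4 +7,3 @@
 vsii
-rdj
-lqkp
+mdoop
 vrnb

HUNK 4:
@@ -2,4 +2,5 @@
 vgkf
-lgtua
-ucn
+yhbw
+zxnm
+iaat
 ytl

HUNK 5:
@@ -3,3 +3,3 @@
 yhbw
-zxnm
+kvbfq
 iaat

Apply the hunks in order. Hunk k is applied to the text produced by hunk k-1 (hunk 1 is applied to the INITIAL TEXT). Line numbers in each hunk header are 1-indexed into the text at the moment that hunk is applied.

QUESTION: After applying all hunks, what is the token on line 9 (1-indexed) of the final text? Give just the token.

Hunk 1: at line 3 remove [eyww,sjswa,qfgqd] add [ytl] -> 9 lines: nfw vgkf aqtv ytl ajrvj vsii rdj lqkp vrnb
Hunk 2: at line 2 remove [aqtv] add [lgtua,ucn] -> 10 lines: nfw vgkf lgtua ucn ytl ajrvj vsii rdj lqkp vrnb
Hunk 3: at line 7 remove [rdj,lqkp] add [mdoop] -> 9 lines: nfw vgkf lgtua ucn ytl ajrvj vsii mdoop vrnb
Hunk 4: at line 2 remove [lgtua,ucn] add [yhbw,zxnm,iaat] -> 10 lines: nfw vgkf yhbw zxnm iaat ytl ajrvj vsii mdoop vrnb
Hunk 5: at line 3 remove [zxnm] add [kvbfq] -> 10 lines: nfw vgkf yhbw kvbfq iaat ytl ajrvj vsii mdoop vrnb
Final line 9: mdoop

Answer: mdoop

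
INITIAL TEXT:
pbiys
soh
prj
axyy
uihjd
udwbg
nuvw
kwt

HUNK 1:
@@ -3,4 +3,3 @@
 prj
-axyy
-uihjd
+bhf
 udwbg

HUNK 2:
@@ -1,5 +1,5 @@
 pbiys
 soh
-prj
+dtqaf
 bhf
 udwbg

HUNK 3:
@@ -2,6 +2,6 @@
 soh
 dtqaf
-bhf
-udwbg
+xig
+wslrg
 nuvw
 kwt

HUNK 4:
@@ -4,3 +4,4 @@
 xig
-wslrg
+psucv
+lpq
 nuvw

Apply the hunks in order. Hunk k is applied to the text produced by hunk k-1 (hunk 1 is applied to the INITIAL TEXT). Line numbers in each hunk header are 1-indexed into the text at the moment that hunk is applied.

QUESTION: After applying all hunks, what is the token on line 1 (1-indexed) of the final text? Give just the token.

Answer: pbiys

Derivation:
Hunk 1: at line 3 remove [axyy,uihjd] add [bhf] -> 7 lines: pbiys soh prj bhf udwbg nuvw kwt
Hunk 2: at line 1 remove [prj] add [dtqaf] -> 7 lines: pbiys soh dtqaf bhf udwbg nuvw kwt
Hunk 3: at line 2 remove [bhf,udwbg] add [xig,wslrg] -> 7 lines: pbiys soh dtqaf xig wslrg nuvw kwt
Hunk 4: at line 4 remove [wslrg] add [psucv,lpq] -> 8 lines: pbiys soh dtqaf xig psucv lpq nuvw kwt
Final line 1: pbiys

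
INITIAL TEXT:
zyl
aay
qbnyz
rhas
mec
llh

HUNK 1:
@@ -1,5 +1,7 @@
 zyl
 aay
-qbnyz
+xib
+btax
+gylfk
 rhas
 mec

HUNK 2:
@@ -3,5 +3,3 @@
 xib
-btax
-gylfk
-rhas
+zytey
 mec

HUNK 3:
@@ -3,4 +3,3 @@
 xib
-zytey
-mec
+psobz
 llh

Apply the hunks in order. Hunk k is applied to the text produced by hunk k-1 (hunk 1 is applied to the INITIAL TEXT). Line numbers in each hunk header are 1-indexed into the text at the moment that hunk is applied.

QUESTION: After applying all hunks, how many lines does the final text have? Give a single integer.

Answer: 5

Derivation:
Hunk 1: at line 1 remove [qbnyz] add [xib,btax,gylfk] -> 8 lines: zyl aay xib btax gylfk rhas mec llh
Hunk 2: at line 3 remove [btax,gylfk,rhas] add [zytey] -> 6 lines: zyl aay xib zytey mec llh
Hunk 3: at line 3 remove [zytey,mec] add [psobz] -> 5 lines: zyl aay xib psobz llh
Final line count: 5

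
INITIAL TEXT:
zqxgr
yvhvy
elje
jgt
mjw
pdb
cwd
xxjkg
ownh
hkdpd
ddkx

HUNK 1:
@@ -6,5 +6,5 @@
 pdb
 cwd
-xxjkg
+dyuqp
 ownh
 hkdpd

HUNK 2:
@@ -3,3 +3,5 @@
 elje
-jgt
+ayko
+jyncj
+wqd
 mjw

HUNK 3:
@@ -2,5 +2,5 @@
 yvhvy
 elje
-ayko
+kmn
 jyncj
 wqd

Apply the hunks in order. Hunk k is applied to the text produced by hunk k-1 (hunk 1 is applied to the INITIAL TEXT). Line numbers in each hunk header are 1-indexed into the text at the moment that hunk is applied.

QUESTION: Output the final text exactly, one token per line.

Answer: zqxgr
yvhvy
elje
kmn
jyncj
wqd
mjw
pdb
cwd
dyuqp
ownh
hkdpd
ddkx

Derivation:
Hunk 1: at line 6 remove [xxjkg] add [dyuqp] -> 11 lines: zqxgr yvhvy elje jgt mjw pdb cwd dyuqp ownh hkdpd ddkx
Hunk 2: at line 3 remove [jgt] add [ayko,jyncj,wqd] -> 13 lines: zqxgr yvhvy elje ayko jyncj wqd mjw pdb cwd dyuqp ownh hkdpd ddkx
Hunk 3: at line 2 remove [ayko] add [kmn] -> 13 lines: zqxgr yvhvy elje kmn jyncj wqd mjw pdb cwd dyuqp ownh hkdpd ddkx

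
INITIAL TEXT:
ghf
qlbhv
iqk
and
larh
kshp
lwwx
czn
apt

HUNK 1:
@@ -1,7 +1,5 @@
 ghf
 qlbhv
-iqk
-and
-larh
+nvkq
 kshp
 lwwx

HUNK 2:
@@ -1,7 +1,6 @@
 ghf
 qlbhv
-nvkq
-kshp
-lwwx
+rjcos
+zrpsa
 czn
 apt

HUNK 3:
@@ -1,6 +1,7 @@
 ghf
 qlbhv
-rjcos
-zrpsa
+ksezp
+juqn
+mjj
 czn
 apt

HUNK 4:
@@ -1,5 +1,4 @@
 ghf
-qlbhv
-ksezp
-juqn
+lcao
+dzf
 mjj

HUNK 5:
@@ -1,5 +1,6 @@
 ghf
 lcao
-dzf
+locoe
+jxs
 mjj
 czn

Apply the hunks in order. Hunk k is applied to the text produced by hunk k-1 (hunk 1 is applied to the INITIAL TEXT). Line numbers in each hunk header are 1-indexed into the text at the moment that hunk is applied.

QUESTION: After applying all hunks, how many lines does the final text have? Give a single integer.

Answer: 7

Derivation:
Hunk 1: at line 1 remove [iqk,and,larh] add [nvkq] -> 7 lines: ghf qlbhv nvkq kshp lwwx czn apt
Hunk 2: at line 1 remove [nvkq,kshp,lwwx] add [rjcos,zrpsa] -> 6 lines: ghf qlbhv rjcos zrpsa czn apt
Hunk 3: at line 1 remove [rjcos,zrpsa] add [ksezp,juqn,mjj] -> 7 lines: ghf qlbhv ksezp juqn mjj czn apt
Hunk 4: at line 1 remove [qlbhv,ksezp,juqn] add [lcao,dzf] -> 6 lines: ghf lcao dzf mjj czn apt
Hunk 5: at line 1 remove [dzf] add [locoe,jxs] -> 7 lines: ghf lcao locoe jxs mjj czn apt
Final line count: 7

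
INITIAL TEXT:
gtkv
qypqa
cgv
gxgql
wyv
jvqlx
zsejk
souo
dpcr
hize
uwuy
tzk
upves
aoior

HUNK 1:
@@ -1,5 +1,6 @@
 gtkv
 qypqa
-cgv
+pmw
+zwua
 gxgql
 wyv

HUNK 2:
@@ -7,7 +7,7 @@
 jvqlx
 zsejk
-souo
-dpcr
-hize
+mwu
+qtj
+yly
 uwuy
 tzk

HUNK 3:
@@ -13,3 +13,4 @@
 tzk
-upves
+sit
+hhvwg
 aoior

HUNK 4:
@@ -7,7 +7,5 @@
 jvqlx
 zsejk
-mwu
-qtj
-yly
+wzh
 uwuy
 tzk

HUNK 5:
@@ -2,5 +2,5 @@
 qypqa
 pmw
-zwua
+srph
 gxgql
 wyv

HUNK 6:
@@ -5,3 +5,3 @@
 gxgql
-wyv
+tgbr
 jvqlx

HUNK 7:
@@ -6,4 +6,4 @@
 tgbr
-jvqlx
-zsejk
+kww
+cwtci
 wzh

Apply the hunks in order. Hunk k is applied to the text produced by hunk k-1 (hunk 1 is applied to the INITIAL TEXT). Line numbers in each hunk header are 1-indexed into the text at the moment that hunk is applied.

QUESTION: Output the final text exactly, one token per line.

Hunk 1: at line 1 remove [cgv] add [pmw,zwua] -> 15 lines: gtkv qypqa pmw zwua gxgql wyv jvqlx zsejk souo dpcr hize uwuy tzk upves aoior
Hunk 2: at line 7 remove [souo,dpcr,hize] add [mwu,qtj,yly] -> 15 lines: gtkv qypqa pmw zwua gxgql wyv jvqlx zsejk mwu qtj yly uwuy tzk upves aoior
Hunk 3: at line 13 remove [upves] add [sit,hhvwg] -> 16 lines: gtkv qypqa pmw zwua gxgql wyv jvqlx zsejk mwu qtj yly uwuy tzk sit hhvwg aoior
Hunk 4: at line 7 remove [mwu,qtj,yly] add [wzh] -> 14 lines: gtkv qypqa pmw zwua gxgql wyv jvqlx zsejk wzh uwuy tzk sit hhvwg aoior
Hunk 5: at line 2 remove [zwua] add [srph] -> 14 lines: gtkv qypqa pmw srph gxgql wyv jvqlx zsejk wzh uwuy tzk sit hhvwg aoior
Hunk 6: at line 5 remove [wyv] add [tgbr] -> 14 lines: gtkv qypqa pmw srph gxgql tgbr jvqlx zsejk wzh uwuy tzk sit hhvwg aoior
Hunk 7: at line 6 remove [jvqlx,zsejk] add [kww,cwtci] -> 14 lines: gtkv qypqa pmw srph gxgql tgbr kww cwtci wzh uwuy tzk sit hhvwg aoior

Answer: gtkv
qypqa
pmw
srph
gxgql
tgbr
kww
cwtci
wzh
uwuy
tzk
sit
hhvwg
aoior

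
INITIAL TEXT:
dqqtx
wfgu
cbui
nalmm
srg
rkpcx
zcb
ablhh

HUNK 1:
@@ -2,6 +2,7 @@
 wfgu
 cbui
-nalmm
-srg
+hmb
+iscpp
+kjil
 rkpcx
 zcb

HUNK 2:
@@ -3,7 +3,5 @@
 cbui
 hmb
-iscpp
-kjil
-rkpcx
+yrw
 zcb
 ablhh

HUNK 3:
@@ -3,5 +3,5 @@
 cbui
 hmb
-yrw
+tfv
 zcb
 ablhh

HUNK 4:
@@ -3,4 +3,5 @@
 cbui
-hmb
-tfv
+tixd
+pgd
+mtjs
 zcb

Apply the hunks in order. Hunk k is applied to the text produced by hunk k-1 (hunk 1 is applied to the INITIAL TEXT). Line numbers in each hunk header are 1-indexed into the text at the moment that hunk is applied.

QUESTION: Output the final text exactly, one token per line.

Answer: dqqtx
wfgu
cbui
tixd
pgd
mtjs
zcb
ablhh

Derivation:
Hunk 1: at line 2 remove [nalmm,srg] add [hmb,iscpp,kjil] -> 9 lines: dqqtx wfgu cbui hmb iscpp kjil rkpcx zcb ablhh
Hunk 2: at line 3 remove [iscpp,kjil,rkpcx] add [yrw] -> 7 lines: dqqtx wfgu cbui hmb yrw zcb ablhh
Hunk 3: at line 3 remove [yrw] add [tfv] -> 7 lines: dqqtx wfgu cbui hmb tfv zcb ablhh
Hunk 4: at line 3 remove [hmb,tfv] add [tixd,pgd,mtjs] -> 8 lines: dqqtx wfgu cbui tixd pgd mtjs zcb ablhh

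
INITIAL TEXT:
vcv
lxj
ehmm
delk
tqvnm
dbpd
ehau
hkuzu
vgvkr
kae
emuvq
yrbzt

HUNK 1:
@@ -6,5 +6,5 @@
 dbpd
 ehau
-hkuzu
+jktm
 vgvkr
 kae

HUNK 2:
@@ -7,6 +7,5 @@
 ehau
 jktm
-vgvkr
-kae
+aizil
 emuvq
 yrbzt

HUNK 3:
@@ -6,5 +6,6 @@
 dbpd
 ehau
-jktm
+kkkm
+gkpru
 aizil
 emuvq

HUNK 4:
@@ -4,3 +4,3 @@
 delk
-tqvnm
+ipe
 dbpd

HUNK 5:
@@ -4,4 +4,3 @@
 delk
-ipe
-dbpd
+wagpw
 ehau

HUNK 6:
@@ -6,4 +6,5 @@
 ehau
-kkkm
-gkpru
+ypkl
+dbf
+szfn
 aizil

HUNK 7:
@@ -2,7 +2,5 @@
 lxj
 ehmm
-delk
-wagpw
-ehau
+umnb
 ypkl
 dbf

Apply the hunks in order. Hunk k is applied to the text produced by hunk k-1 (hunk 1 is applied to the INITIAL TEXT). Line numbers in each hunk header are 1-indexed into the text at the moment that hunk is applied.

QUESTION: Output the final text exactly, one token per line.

Answer: vcv
lxj
ehmm
umnb
ypkl
dbf
szfn
aizil
emuvq
yrbzt

Derivation:
Hunk 1: at line 6 remove [hkuzu] add [jktm] -> 12 lines: vcv lxj ehmm delk tqvnm dbpd ehau jktm vgvkr kae emuvq yrbzt
Hunk 2: at line 7 remove [vgvkr,kae] add [aizil] -> 11 lines: vcv lxj ehmm delk tqvnm dbpd ehau jktm aizil emuvq yrbzt
Hunk 3: at line 6 remove [jktm] add [kkkm,gkpru] -> 12 lines: vcv lxj ehmm delk tqvnm dbpd ehau kkkm gkpru aizil emuvq yrbzt
Hunk 4: at line 4 remove [tqvnm] add [ipe] -> 12 lines: vcv lxj ehmm delk ipe dbpd ehau kkkm gkpru aizil emuvq yrbzt
Hunk 5: at line 4 remove [ipe,dbpd] add [wagpw] -> 11 lines: vcv lxj ehmm delk wagpw ehau kkkm gkpru aizil emuvq yrbzt
Hunk 6: at line 6 remove [kkkm,gkpru] add [ypkl,dbf,szfn] -> 12 lines: vcv lxj ehmm delk wagpw ehau ypkl dbf szfn aizil emuvq yrbzt
Hunk 7: at line 2 remove [delk,wagpw,ehau] add [umnb] -> 10 lines: vcv lxj ehmm umnb ypkl dbf szfn aizil emuvq yrbzt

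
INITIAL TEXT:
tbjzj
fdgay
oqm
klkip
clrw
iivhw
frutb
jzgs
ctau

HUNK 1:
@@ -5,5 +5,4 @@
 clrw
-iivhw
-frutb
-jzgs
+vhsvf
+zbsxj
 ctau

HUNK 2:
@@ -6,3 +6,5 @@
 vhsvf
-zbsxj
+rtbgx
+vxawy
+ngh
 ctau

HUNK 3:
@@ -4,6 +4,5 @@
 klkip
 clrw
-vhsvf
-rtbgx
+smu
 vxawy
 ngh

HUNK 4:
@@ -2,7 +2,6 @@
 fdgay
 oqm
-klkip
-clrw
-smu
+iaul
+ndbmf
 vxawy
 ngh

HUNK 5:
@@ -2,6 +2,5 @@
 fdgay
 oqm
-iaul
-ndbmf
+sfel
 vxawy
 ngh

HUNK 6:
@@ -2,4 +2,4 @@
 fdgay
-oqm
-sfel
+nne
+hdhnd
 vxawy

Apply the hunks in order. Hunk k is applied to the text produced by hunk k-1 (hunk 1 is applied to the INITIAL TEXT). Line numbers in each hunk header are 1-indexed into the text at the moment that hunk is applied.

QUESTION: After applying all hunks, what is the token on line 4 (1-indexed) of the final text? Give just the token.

Hunk 1: at line 5 remove [iivhw,frutb,jzgs] add [vhsvf,zbsxj] -> 8 lines: tbjzj fdgay oqm klkip clrw vhsvf zbsxj ctau
Hunk 2: at line 6 remove [zbsxj] add [rtbgx,vxawy,ngh] -> 10 lines: tbjzj fdgay oqm klkip clrw vhsvf rtbgx vxawy ngh ctau
Hunk 3: at line 4 remove [vhsvf,rtbgx] add [smu] -> 9 lines: tbjzj fdgay oqm klkip clrw smu vxawy ngh ctau
Hunk 4: at line 2 remove [klkip,clrw,smu] add [iaul,ndbmf] -> 8 lines: tbjzj fdgay oqm iaul ndbmf vxawy ngh ctau
Hunk 5: at line 2 remove [iaul,ndbmf] add [sfel] -> 7 lines: tbjzj fdgay oqm sfel vxawy ngh ctau
Hunk 6: at line 2 remove [oqm,sfel] add [nne,hdhnd] -> 7 lines: tbjzj fdgay nne hdhnd vxawy ngh ctau
Final line 4: hdhnd

Answer: hdhnd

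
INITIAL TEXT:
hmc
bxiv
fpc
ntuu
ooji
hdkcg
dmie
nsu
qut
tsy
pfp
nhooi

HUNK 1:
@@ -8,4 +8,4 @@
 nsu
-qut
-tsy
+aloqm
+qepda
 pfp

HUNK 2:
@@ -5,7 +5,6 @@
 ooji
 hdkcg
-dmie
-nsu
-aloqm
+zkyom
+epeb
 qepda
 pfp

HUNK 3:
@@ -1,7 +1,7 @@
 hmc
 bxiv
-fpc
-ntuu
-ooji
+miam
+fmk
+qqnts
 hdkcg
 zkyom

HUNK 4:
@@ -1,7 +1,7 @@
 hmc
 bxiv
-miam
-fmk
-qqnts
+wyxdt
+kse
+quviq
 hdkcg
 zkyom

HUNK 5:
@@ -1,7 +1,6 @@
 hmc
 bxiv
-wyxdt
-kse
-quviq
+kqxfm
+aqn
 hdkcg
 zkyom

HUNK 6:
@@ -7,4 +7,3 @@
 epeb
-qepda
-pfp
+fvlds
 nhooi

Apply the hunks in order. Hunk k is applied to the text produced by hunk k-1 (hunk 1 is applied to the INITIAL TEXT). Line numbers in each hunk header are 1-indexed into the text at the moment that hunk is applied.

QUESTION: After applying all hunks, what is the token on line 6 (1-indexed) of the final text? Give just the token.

Hunk 1: at line 8 remove [qut,tsy] add [aloqm,qepda] -> 12 lines: hmc bxiv fpc ntuu ooji hdkcg dmie nsu aloqm qepda pfp nhooi
Hunk 2: at line 5 remove [dmie,nsu,aloqm] add [zkyom,epeb] -> 11 lines: hmc bxiv fpc ntuu ooji hdkcg zkyom epeb qepda pfp nhooi
Hunk 3: at line 1 remove [fpc,ntuu,ooji] add [miam,fmk,qqnts] -> 11 lines: hmc bxiv miam fmk qqnts hdkcg zkyom epeb qepda pfp nhooi
Hunk 4: at line 1 remove [miam,fmk,qqnts] add [wyxdt,kse,quviq] -> 11 lines: hmc bxiv wyxdt kse quviq hdkcg zkyom epeb qepda pfp nhooi
Hunk 5: at line 1 remove [wyxdt,kse,quviq] add [kqxfm,aqn] -> 10 lines: hmc bxiv kqxfm aqn hdkcg zkyom epeb qepda pfp nhooi
Hunk 6: at line 7 remove [qepda,pfp] add [fvlds] -> 9 lines: hmc bxiv kqxfm aqn hdkcg zkyom epeb fvlds nhooi
Final line 6: zkyom

Answer: zkyom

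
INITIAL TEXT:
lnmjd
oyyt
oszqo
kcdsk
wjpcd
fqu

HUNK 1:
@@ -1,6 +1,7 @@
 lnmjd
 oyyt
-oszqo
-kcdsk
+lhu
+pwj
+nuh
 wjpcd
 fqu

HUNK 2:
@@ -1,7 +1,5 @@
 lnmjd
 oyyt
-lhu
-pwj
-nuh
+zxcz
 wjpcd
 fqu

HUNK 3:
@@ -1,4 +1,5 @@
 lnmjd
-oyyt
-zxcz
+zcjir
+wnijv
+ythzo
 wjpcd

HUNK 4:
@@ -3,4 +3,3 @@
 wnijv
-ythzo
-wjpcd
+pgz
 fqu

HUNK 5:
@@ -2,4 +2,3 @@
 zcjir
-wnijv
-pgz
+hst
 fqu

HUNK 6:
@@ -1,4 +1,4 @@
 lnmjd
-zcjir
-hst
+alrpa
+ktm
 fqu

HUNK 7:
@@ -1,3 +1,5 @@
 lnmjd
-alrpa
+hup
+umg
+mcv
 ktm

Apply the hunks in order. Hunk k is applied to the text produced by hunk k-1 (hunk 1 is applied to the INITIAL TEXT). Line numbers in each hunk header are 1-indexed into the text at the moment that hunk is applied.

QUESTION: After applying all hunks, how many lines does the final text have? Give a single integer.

Hunk 1: at line 1 remove [oszqo,kcdsk] add [lhu,pwj,nuh] -> 7 lines: lnmjd oyyt lhu pwj nuh wjpcd fqu
Hunk 2: at line 1 remove [lhu,pwj,nuh] add [zxcz] -> 5 lines: lnmjd oyyt zxcz wjpcd fqu
Hunk 3: at line 1 remove [oyyt,zxcz] add [zcjir,wnijv,ythzo] -> 6 lines: lnmjd zcjir wnijv ythzo wjpcd fqu
Hunk 4: at line 3 remove [ythzo,wjpcd] add [pgz] -> 5 lines: lnmjd zcjir wnijv pgz fqu
Hunk 5: at line 2 remove [wnijv,pgz] add [hst] -> 4 lines: lnmjd zcjir hst fqu
Hunk 6: at line 1 remove [zcjir,hst] add [alrpa,ktm] -> 4 lines: lnmjd alrpa ktm fqu
Hunk 7: at line 1 remove [alrpa] add [hup,umg,mcv] -> 6 lines: lnmjd hup umg mcv ktm fqu
Final line count: 6

Answer: 6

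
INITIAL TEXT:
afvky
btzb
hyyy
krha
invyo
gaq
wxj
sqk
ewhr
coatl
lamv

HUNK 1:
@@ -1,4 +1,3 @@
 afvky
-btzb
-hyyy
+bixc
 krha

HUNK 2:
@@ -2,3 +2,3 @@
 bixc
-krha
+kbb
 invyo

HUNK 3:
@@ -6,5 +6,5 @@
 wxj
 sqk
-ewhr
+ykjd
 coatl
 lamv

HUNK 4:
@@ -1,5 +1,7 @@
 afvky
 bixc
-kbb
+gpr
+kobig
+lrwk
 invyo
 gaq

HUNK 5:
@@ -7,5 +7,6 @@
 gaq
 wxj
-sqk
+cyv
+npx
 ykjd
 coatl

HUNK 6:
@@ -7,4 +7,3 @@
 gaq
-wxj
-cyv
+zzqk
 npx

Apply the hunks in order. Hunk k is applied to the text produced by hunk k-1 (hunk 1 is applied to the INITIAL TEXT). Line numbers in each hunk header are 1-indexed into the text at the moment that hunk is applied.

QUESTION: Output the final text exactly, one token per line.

Hunk 1: at line 1 remove [btzb,hyyy] add [bixc] -> 10 lines: afvky bixc krha invyo gaq wxj sqk ewhr coatl lamv
Hunk 2: at line 2 remove [krha] add [kbb] -> 10 lines: afvky bixc kbb invyo gaq wxj sqk ewhr coatl lamv
Hunk 3: at line 6 remove [ewhr] add [ykjd] -> 10 lines: afvky bixc kbb invyo gaq wxj sqk ykjd coatl lamv
Hunk 4: at line 1 remove [kbb] add [gpr,kobig,lrwk] -> 12 lines: afvky bixc gpr kobig lrwk invyo gaq wxj sqk ykjd coatl lamv
Hunk 5: at line 7 remove [sqk] add [cyv,npx] -> 13 lines: afvky bixc gpr kobig lrwk invyo gaq wxj cyv npx ykjd coatl lamv
Hunk 6: at line 7 remove [wxj,cyv] add [zzqk] -> 12 lines: afvky bixc gpr kobig lrwk invyo gaq zzqk npx ykjd coatl lamv

Answer: afvky
bixc
gpr
kobig
lrwk
invyo
gaq
zzqk
npx
ykjd
coatl
lamv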